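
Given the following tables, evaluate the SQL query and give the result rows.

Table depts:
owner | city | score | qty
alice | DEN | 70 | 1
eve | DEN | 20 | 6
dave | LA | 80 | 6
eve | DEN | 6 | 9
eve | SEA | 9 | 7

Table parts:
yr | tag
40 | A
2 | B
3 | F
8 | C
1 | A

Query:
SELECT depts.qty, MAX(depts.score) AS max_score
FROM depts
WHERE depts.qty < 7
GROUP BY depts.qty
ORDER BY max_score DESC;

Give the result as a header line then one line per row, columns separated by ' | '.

== RESULT ==
depts.qty | max_score
6 | 80
1 | 70

Derivation:
After WHERE (3 rows):
depts.owner | depts.city | depts.score | depts.qty
alice | DEN | 70 | 1
eve | DEN | 20 | 6
dave | LA | 80 | 6
After GROUP BY (2 rows):
depts.qty | max_score
1 | 70
6 | 80
After ORDER BY (2 rows):
depts.qty | max_score
6 | 80
1 | 70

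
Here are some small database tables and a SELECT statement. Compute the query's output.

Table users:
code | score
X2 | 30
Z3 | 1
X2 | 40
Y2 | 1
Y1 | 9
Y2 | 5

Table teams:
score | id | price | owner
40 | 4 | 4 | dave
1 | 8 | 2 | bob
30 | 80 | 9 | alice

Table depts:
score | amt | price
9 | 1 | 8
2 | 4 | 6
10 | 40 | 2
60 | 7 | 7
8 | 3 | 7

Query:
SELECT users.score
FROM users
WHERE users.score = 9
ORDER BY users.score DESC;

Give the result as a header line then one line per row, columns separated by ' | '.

After WHERE (1 rows):
users.code | users.score
Y1 | 9
After SELECT (1 rows):
users.score
9
After ORDER BY (1 rows):
users.score
9

== RESULT ==
users.score
9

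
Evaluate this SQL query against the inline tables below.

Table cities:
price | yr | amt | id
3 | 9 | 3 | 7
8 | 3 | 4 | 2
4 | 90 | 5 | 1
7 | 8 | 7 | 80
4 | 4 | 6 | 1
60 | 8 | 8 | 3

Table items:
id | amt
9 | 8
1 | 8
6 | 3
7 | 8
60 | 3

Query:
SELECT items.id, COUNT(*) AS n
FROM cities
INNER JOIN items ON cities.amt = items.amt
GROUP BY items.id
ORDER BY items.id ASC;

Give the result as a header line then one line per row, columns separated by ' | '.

== RESULT ==
items.id | n
1 | 1
6 | 1
7 | 1
9 | 1
60 | 1

Derivation:
After JOIN items (5 rows):
cities.price | cities.yr | cities.amt | cities.id | items.id | items.amt
3 | 9 | 3 | 7 | 6 | 3
3 | 9 | 3 | 7 | 60 | 3
60 | 8 | 8 | 3 | 9 | 8
60 | 8 | 8 | 3 | 1 | 8
60 | 8 | 8 | 3 | 7 | 8
After GROUP BY (5 rows):
items.id | n
6 | 1
60 | 1
9 | 1
1 | 1
7 | 1
After ORDER BY (5 rows):
items.id | n
1 | 1
6 | 1
7 | 1
9 | 1
60 | 1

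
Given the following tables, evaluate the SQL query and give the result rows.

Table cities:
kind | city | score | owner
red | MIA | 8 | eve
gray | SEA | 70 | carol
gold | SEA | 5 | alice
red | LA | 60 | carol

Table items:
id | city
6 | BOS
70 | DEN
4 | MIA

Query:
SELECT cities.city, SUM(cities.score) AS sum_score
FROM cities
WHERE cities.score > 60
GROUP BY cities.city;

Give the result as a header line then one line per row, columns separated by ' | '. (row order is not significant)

== RESULT ==
cities.city | sum_score
SEA | 70

Derivation:
After WHERE (1 rows):
cities.kind | cities.city | cities.score | cities.owner
gray | SEA | 70 | carol
After GROUP BY (1 rows):
cities.city | sum_score
SEA | 70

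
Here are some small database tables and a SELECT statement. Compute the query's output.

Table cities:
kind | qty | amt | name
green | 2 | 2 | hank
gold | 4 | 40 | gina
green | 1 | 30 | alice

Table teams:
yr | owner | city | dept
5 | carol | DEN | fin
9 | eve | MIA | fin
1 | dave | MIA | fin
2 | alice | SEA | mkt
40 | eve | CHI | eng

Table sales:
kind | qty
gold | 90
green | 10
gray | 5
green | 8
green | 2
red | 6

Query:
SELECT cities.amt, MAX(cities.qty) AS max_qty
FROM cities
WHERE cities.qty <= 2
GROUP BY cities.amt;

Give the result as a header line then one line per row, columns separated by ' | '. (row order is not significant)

After WHERE (2 rows):
cities.kind | cities.qty | cities.amt | cities.name
green | 2 | 2 | hank
green | 1 | 30 | alice
After GROUP BY (2 rows):
cities.amt | max_qty
2 | 2
30 | 1

== RESULT ==
cities.amt | max_qty
2 | 2
30 | 1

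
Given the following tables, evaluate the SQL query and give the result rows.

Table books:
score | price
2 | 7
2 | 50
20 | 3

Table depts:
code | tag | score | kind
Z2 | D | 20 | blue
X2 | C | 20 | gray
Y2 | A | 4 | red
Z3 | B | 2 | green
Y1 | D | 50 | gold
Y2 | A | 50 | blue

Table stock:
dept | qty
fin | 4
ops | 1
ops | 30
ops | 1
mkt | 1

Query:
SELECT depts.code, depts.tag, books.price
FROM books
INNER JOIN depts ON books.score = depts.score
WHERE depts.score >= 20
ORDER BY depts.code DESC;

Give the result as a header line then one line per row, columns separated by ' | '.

== RESULT ==
depts.code | depts.tag | books.price
Z2 | D | 3
X2 | C | 3

Derivation:
After JOIN depts (4 rows):
books.score | books.price | depts.code | depts.tag | depts.score | depts.kind
2 | 7 | Z3 | B | 2 | green
2 | 50 | Z3 | B | 2 | green
20 | 3 | Z2 | D | 20 | blue
20 | 3 | X2 | C | 20 | gray
After WHERE (2 rows):
books.score | books.price | depts.code | depts.tag | depts.score | depts.kind
20 | 3 | Z2 | D | 20 | blue
20 | 3 | X2 | C | 20 | gray
After SELECT (2 rows):
depts.code | depts.tag | books.price
Z2 | D | 3
X2 | C | 3
After ORDER BY (2 rows):
depts.code | depts.tag | books.price
Z2 | D | 3
X2 | C | 3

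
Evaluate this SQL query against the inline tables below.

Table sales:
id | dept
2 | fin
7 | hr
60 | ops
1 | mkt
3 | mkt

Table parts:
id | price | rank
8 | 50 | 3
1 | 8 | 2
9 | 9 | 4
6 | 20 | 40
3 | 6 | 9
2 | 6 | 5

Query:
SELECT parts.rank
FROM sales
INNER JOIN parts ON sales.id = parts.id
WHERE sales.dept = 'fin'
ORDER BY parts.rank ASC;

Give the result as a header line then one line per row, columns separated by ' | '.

== RESULT ==
parts.rank
5

Derivation:
After JOIN parts (3 rows):
sales.id | sales.dept | parts.id | parts.price | parts.rank
2 | fin | 2 | 6 | 5
1 | mkt | 1 | 8 | 2
3 | mkt | 3 | 6 | 9
After WHERE (1 rows):
sales.id | sales.dept | parts.id | parts.price | parts.rank
2 | fin | 2 | 6 | 5
After SELECT (1 rows):
parts.rank
5
After ORDER BY (1 rows):
parts.rank
5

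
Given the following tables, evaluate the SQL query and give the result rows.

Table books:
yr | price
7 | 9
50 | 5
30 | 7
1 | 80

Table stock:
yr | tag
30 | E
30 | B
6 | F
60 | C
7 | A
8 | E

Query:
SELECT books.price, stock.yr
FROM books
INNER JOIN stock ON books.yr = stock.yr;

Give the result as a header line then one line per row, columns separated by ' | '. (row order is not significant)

After JOIN stock (3 rows):
books.yr | books.price | stock.yr | stock.tag
7 | 9 | 7 | A
30 | 7 | 30 | E
30 | 7 | 30 | B
After SELECT (3 rows):
books.price | stock.yr
9 | 7
7 | 30
7 | 30

== RESULT ==
books.price | stock.yr
9 | 7
7 | 30
7 | 30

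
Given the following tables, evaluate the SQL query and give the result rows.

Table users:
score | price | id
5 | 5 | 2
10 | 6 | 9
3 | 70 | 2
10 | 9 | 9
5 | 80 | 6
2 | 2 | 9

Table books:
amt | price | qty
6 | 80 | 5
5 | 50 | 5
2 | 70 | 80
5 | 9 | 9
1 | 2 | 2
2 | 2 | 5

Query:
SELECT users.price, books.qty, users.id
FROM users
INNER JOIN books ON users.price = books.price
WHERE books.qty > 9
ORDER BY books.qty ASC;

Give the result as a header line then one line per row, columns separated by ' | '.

After JOIN books (5 rows):
users.score | users.price | users.id | books.amt | books.price | books.qty
3 | 70 | 2 | 2 | 70 | 80
10 | 9 | 9 | 5 | 9 | 9
5 | 80 | 6 | 6 | 80 | 5
2 | 2 | 9 | 1 | 2 | 2
2 | 2 | 9 | 2 | 2 | 5
After WHERE (1 rows):
users.score | users.price | users.id | books.amt | books.price | books.qty
3 | 70 | 2 | 2 | 70 | 80
After SELECT (1 rows):
users.price | books.qty | users.id
70 | 80 | 2
After ORDER BY (1 rows):
users.price | books.qty | users.id
70 | 80 | 2

== RESULT ==
users.price | books.qty | users.id
70 | 80 | 2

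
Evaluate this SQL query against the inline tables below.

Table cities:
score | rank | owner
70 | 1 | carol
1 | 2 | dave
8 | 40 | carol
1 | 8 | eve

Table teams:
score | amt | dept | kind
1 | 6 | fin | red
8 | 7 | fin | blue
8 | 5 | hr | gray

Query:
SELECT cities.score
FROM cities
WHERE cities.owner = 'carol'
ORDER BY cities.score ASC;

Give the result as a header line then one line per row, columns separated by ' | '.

== RESULT ==
cities.score
8
70

Derivation:
After WHERE (2 rows):
cities.score | cities.rank | cities.owner
70 | 1 | carol
8 | 40 | carol
After SELECT (2 rows):
cities.score
70
8
After ORDER BY (2 rows):
cities.score
8
70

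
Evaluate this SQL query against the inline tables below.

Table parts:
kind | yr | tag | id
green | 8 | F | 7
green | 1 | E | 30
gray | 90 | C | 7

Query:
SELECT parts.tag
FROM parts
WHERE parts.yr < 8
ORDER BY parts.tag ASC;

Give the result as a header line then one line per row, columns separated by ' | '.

After WHERE (1 rows):
parts.kind | parts.yr | parts.tag | parts.id
green | 1 | E | 30
After SELECT (1 rows):
parts.tag
E
After ORDER BY (1 rows):
parts.tag
E

== RESULT ==
parts.tag
E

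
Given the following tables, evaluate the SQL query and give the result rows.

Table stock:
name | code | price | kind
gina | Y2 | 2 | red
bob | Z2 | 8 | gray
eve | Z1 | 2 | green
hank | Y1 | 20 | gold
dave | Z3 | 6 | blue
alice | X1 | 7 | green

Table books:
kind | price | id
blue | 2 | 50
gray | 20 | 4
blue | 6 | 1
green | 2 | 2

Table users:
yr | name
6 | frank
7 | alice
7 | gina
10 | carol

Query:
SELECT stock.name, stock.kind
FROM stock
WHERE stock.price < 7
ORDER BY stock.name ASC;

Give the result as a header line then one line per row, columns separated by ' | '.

== RESULT ==
stock.name | stock.kind
dave | blue
eve | green
gina | red

Derivation:
After WHERE (3 rows):
stock.name | stock.code | stock.price | stock.kind
gina | Y2 | 2 | red
eve | Z1 | 2 | green
dave | Z3 | 6 | blue
After SELECT (3 rows):
stock.name | stock.kind
gina | red
eve | green
dave | blue
After ORDER BY (3 rows):
stock.name | stock.kind
dave | blue
eve | green
gina | red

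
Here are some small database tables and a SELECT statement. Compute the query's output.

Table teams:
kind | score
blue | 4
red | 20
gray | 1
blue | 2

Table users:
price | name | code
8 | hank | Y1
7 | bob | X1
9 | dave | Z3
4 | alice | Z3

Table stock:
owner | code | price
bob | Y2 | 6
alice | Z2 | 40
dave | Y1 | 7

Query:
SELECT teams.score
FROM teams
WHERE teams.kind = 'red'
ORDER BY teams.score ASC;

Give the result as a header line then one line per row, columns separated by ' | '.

After WHERE (1 rows):
teams.kind | teams.score
red | 20
After SELECT (1 rows):
teams.score
20
After ORDER BY (1 rows):
teams.score
20

== RESULT ==
teams.score
20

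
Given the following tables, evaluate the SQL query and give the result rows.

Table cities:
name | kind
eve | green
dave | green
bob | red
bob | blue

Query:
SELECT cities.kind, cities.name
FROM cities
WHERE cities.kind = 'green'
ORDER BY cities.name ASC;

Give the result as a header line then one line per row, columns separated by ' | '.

== RESULT ==
cities.kind | cities.name
green | dave
green | eve

Derivation:
After WHERE (2 rows):
cities.name | cities.kind
eve | green
dave | green
After SELECT (2 rows):
cities.kind | cities.name
green | eve
green | dave
After ORDER BY (2 rows):
cities.kind | cities.name
green | dave
green | eve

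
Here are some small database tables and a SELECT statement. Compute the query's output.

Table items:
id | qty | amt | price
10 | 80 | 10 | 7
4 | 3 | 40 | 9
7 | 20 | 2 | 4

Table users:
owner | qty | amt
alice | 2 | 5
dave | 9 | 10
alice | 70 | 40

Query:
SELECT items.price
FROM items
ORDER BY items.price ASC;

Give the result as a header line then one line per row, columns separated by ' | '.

After SELECT (3 rows):
items.price
7
9
4
After ORDER BY (3 rows):
items.price
4
7
9

== RESULT ==
items.price
4
7
9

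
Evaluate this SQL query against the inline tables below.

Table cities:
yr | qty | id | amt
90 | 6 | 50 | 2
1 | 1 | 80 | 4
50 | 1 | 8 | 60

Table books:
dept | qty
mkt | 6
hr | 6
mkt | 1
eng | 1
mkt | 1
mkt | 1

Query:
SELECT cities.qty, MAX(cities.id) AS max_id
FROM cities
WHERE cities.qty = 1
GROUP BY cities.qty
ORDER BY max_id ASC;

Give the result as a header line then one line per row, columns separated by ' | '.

== RESULT ==
cities.qty | max_id
1 | 80

Derivation:
After WHERE (2 rows):
cities.yr | cities.qty | cities.id | cities.amt
1 | 1 | 80 | 4
50 | 1 | 8 | 60
After GROUP BY (1 rows):
cities.qty | max_id
1 | 80
After ORDER BY (1 rows):
cities.qty | max_id
1 | 80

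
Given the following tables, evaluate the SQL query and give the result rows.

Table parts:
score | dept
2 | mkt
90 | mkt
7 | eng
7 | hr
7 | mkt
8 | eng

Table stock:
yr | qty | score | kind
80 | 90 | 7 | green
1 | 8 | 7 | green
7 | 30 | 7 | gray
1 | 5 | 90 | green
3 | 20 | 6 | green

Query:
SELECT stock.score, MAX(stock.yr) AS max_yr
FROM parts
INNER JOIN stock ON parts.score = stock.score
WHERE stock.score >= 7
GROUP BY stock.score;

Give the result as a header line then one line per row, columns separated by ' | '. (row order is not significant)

== RESULT ==
stock.score | max_yr
90 | 1
7 | 80

Derivation:
After JOIN stock (10 rows):
parts.score | parts.dept | stock.yr | stock.qty | stock.score | stock.kind
90 | mkt | 1 | 5 | 90 | green
7 | eng | 80 | 90 | 7 | green
7 | eng | 1 | 8 | 7 | green
7 | eng | 7 | 30 | 7 | gray
7 | hr | 80 | 90 | 7 | green
7 | hr | 1 | 8 | 7 | green
7 | hr | 7 | 30 | 7 | gray
7 | mkt | 80 | 90 | 7 | green
7 | mkt | 1 | 8 | 7 | green
7 | mkt | 7 | 30 | 7 | gray
After WHERE (10 rows):
parts.score | parts.dept | stock.yr | stock.qty | stock.score | stock.kind
90 | mkt | 1 | 5 | 90 | green
7 | eng | 80 | 90 | 7 | green
7 | eng | 1 | 8 | 7 | green
7 | eng | 7 | 30 | 7 | gray
7 | hr | 80 | 90 | 7 | green
7 | hr | 1 | 8 | 7 | green
7 | hr | 7 | 30 | 7 | gray
7 | mkt | 80 | 90 | 7 | green
7 | mkt | 1 | 8 | 7 | green
7 | mkt | 7 | 30 | 7 | gray
After GROUP BY (2 rows):
stock.score | max_yr
90 | 1
7 | 80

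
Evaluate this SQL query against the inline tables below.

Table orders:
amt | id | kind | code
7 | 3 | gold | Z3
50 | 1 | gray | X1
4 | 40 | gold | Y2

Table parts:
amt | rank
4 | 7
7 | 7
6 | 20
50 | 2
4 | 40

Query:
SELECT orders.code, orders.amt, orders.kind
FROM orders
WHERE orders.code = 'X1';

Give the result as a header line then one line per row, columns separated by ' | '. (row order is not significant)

After WHERE (1 rows):
orders.amt | orders.id | orders.kind | orders.code
50 | 1 | gray | X1
After SELECT (1 rows):
orders.code | orders.amt | orders.kind
X1 | 50 | gray

== RESULT ==
orders.code | orders.amt | orders.kind
X1 | 50 | gray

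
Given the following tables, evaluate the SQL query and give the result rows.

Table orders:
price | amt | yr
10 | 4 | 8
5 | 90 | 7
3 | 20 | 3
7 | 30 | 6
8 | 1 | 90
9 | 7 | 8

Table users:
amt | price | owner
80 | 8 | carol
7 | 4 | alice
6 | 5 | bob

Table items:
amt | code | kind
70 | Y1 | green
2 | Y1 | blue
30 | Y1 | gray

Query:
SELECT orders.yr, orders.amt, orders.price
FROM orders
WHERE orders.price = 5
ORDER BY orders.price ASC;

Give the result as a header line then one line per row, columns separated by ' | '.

After WHERE (1 rows):
orders.price | orders.amt | orders.yr
5 | 90 | 7
After SELECT (1 rows):
orders.yr | orders.amt | orders.price
7 | 90 | 5
After ORDER BY (1 rows):
orders.yr | orders.amt | orders.price
7 | 90 | 5

== RESULT ==
orders.yr | orders.amt | orders.price
7 | 90 | 5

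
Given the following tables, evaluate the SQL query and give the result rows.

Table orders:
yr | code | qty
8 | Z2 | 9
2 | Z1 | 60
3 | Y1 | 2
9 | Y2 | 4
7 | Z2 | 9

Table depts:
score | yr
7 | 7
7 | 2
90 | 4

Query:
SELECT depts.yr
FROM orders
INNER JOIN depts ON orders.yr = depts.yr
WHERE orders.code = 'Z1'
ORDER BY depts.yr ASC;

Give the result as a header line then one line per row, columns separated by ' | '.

== RESULT ==
depts.yr
2

Derivation:
After JOIN depts (2 rows):
orders.yr | orders.code | orders.qty | depts.score | depts.yr
2 | Z1 | 60 | 7 | 2
7 | Z2 | 9 | 7 | 7
After WHERE (1 rows):
orders.yr | orders.code | orders.qty | depts.score | depts.yr
2 | Z1 | 60 | 7 | 2
After SELECT (1 rows):
depts.yr
2
After ORDER BY (1 rows):
depts.yr
2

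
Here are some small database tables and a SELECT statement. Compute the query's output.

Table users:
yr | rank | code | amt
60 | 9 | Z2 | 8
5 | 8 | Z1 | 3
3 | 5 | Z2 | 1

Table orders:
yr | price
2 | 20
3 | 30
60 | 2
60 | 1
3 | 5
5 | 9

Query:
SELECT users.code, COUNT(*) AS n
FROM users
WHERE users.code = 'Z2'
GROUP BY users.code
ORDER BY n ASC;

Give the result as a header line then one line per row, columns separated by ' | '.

After WHERE (2 rows):
users.yr | users.rank | users.code | users.amt
60 | 9 | Z2 | 8
3 | 5 | Z2 | 1
After GROUP BY (1 rows):
users.code | n
Z2 | 2
After ORDER BY (1 rows):
users.code | n
Z2 | 2

== RESULT ==
users.code | n
Z2 | 2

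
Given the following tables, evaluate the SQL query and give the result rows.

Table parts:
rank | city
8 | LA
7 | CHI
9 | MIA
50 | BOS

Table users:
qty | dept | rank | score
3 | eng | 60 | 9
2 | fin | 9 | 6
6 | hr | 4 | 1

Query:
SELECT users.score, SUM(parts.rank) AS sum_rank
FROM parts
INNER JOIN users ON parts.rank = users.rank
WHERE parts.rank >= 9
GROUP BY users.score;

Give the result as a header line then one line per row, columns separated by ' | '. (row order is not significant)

== RESULT ==
users.score | sum_rank
6 | 9

Derivation:
After JOIN users (1 rows):
parts.rank | parts.city | users.qty | users.dept | users.rank | users.score
9 | MIA | 2 | fin | 9 | 6
After WHERE (1 rows):
parts.rank | parts.city | users.qty | users.dept | users.rank | users.score
9 | MIA | 2 | fin | 9 | 6
After GROUP BY (1 rows):
users.score | sum_rank
6 | 9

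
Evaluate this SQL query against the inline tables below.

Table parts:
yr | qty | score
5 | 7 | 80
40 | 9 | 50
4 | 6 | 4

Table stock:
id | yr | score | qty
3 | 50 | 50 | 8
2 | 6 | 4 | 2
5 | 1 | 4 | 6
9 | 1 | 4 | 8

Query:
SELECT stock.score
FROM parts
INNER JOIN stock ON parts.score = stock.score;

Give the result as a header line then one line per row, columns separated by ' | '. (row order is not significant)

After JOIN stock (4 rows):
parts.yr | parts.qty | parts.score | stock.id | stock.yr | stock.score | stock.qty
40 | 9 | 50 | 3 | 50 | 50 | 8
4 | 6 | 4 | 2 | 6 | 4 | 2
4 | 6 | 4 | 5 | 1 | 4 | 6
4 | 6 | 4 | 9 | 1 | 4 | 8
After SELECT (4 rows):
stock.score
50
4
4
4

== RESULT ==
stock.score
50
4
4
4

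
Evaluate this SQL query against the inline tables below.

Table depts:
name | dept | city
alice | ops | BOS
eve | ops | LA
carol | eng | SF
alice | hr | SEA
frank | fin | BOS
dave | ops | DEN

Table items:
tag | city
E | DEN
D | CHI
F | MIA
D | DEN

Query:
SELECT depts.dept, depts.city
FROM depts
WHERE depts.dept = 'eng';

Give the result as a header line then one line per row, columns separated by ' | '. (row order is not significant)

== RESULT ==
depts.dept | depts.city
eng | SF

Derivation:
After WHERE (1 rows):
depts.name | depts.dept | depts.city
carol | eng | SF
After SELECT (1 rows):
depts.dept | depts.city
eng | SF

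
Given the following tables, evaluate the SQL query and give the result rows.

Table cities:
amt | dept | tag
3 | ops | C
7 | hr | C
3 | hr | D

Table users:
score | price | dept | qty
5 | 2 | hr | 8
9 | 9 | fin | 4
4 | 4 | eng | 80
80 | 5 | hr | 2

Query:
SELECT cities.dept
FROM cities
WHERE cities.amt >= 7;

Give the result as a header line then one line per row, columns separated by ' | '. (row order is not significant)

== RESULT ==
cities.dept
hr

Derivation:
After WHERE (1 rows):
cities.amt | cities.dept | cities.tag
7 | hr | C
After SELECT (1 rows):
cities.dept
hr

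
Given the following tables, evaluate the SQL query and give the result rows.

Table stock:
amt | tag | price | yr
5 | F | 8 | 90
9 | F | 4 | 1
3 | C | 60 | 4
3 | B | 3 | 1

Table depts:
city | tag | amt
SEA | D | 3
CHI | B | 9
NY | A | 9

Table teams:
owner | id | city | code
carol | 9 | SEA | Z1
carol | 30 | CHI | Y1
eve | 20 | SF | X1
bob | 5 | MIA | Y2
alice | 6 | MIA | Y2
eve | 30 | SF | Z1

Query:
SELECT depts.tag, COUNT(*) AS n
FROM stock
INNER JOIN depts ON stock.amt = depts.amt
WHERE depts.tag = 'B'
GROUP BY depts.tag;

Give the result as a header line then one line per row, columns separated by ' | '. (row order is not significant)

== RESULT ==
depts.tag | n
B | 1

Derivation:
After JOIN depts (4 rows):
stock.amt | stock.tag | stock.price | stock.yr | depts.city | depts.tag | depts.amt
9 | F | 4 | 1 | CHI | B | 9
9 | F | 4 | 1 | NY | A | 9
3 | C | 60 | 4 | SEA | D | 3
3 | B | 3 | 1 | SEA | D | 3
After WHERE (1 rows):
stock.amt | stock.tag | stock.price | stock.yr | depts.city | depts.tag | depts.amt
9 | F | 4 | 1 | CHI | B | 9
After GROUP BY (1 rows):
depts.tag | n
B | 1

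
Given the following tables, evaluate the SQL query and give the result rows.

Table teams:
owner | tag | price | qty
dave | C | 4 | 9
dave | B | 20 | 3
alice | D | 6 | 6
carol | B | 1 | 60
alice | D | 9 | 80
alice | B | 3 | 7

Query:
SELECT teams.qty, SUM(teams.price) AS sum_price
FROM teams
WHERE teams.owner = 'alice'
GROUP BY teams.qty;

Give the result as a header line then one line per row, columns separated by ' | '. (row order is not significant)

== RESULT ==
teams.qty | sum_price
6 | 6
80 | 9
7 | 3

Derivation:
After WHERE (3 rows):
teams.owner | teams.tag | teams.price | teams.qty
alice | D | 6 | 6
alice | D | 9 | 80
alice | B | 3 | 7
After GROUP BY (3 rows):
teams.qty | sum_price
6 | 6
80 | 9
7 | 3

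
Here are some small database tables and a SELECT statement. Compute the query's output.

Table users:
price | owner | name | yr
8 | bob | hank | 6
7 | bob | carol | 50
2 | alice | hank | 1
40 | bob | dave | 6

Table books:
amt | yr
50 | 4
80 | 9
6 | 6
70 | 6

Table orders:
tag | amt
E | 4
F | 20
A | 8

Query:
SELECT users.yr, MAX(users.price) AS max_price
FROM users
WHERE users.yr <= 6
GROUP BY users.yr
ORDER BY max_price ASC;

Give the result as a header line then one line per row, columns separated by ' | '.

After WHERE (3 rows):
users.price | users.owner | users.name | users.yr
8 | bob | hank | 6
2 | alice | hank | 1
40 | bob | dave | 6
After GROUP BY (2 rows):
users.yr | max_price
6 | 40
1 | 2
After ORDER BY (2 rows):
users.yr | max_price
1 | 2
6 | 40

== RESULT ==
users.yr | max_price
1 | 2
6 | 40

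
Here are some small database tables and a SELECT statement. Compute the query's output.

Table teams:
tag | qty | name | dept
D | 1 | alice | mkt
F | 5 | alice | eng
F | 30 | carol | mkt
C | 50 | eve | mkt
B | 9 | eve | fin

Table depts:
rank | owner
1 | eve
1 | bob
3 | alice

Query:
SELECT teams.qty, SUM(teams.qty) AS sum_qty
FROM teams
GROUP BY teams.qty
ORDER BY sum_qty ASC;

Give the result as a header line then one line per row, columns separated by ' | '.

After GROUP BY (5 rows):
teams.qty | sum_qty
1 | 1
5 | 5
30 | 30
50 | 50
9 | 9
After ORDER BY (5 rows):
teams.qty | sum_qty
1 | 1
5 | 5
9 | 9
30 | 30
50 | 50

== RESULT ==
teams.qty | sum_qty
1 | 1
5 | 5
9 | 9
30 | 30
50 | 50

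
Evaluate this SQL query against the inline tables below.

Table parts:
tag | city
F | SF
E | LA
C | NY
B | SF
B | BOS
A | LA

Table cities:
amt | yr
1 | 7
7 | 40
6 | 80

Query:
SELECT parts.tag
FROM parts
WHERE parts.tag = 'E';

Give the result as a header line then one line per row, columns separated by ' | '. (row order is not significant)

== RESULT ==
parts.tag
E

Derivation:
After WHERE (1 rows):
parts.tag | parts.city
E | LA
After SELECT (1 rows):
parts.tag
E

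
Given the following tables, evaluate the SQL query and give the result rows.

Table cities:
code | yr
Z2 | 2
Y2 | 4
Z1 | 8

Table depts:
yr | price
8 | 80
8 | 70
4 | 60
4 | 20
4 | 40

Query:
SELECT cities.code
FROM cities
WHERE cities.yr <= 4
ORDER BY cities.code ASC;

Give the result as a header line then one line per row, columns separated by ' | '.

After WHERE (2 rows):
cities.code | cities.yr
Z2 | 2
Y2 | 4
After SELECT (2 rows):
cities.code
Z2
Y2
After ORDER BY (2 rows):
cities.code
Y2
Z2

== RESULT ==
cities.code
Y2
Z2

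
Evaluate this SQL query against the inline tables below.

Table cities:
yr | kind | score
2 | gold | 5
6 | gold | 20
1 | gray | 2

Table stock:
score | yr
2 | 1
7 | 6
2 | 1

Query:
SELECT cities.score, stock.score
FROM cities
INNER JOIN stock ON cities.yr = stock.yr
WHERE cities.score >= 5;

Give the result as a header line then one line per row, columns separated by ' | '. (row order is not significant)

After JOIN stock (3 rows):
cities.yr | cities.kind | cities.score | stock.score | stock.yr
6 | gold | 20 | 7 | 6
1 | gray | 2 | 2 | 1
1 | gray | 2 | 2 | 1
After WHERE (1 rows):
cities.yr | cities.kind | cities.score | stock.score | stock.yr
6 | gold | 20 | 7 | 6
After SELECT (1 rows):
cities.score | stock.score
20 | 7

== RESULT ==
cities.score | stock.score
20 | 7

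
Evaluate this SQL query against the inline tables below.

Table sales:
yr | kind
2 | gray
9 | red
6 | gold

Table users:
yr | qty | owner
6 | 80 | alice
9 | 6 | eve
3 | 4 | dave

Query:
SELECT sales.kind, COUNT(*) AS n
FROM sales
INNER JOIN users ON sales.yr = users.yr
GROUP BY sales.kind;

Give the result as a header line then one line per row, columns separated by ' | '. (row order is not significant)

After JOIN users (2 rows):
sales.yr | sales.kind | users.yr | users.qty | users.owner
9 | red | 9 | 6 | eve
6 | gold | 6 | 80 | alice
After GROUP BY (2 rows):
sales.kind | n
red | 1
gold | 1

== RESULT ==
sales.kind | n
red | 1
gold | 1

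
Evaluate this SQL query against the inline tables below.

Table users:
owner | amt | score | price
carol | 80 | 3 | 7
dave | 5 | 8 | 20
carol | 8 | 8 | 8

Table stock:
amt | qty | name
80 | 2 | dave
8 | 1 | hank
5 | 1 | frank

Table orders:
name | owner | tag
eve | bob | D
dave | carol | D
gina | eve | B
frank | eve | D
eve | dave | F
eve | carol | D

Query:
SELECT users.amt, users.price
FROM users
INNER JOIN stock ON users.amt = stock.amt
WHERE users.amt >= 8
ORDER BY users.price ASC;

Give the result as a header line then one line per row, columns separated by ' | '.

After JOIN stock (3 rows):
users.owner | users.amt | users.score | users.price | stock.amt | stock.qty | stock.name
carol | 80 | 3 | 7 | 80 | 2 | dave
dave | 5 | 8 | 20 | 5 | 1 | frank
carol | 8 | 8 | 8 | 8 | 1 | hank
After WHERE (2 rows):
users.owner | users.amt | users.score | users.price | stock.amt | stock.qty | stock.name
carol | 80 | 3 | 7 | 80 | 2 | dave
carol | 8 | 8 | 8 | 8 | 1 | hank
After SELECT (2 rows):
users.amt | users.price
80 | 7
8 | 8
After ORDER BY (2 rows):
users.amt | users.price
80 | 7
8 | 8

== RESULT ==
users.amt | users.price
80 | 7
8 | 8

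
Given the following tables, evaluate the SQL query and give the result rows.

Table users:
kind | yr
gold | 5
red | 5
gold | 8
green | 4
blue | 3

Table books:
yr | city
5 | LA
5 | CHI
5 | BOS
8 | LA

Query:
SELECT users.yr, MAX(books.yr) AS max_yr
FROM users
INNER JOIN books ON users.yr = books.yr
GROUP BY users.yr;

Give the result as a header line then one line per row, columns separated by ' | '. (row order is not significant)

After JOIN books (7 rows):
users.kind | users.yr | books.yr | books.city
gold | 5 | 5 | LA
gold | 5 | 5 | CHI
gold | 5 | 5 | BOS
red | 5 | 5 | LA
red | 5 | 5 | CHI
red | 5 | 5 | BOS
gold | 8 | 8 | LA
After GROUP BY (2 rows):
users.yr | max_yr
5 | 5
8 | 8

== RESULT ==
users.yr | max_yr
5 | 5
8 | 8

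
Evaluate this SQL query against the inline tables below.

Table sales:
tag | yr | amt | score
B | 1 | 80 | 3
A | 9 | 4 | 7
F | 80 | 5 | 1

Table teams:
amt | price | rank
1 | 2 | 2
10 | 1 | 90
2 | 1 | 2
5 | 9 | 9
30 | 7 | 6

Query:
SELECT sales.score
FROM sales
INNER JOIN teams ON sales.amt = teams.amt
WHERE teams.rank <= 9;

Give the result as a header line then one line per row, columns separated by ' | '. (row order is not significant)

== RESULT ==
sales.score
1

Derivation:
After JOIN teams (1 rows):
sales.tag | sales.yr | sales.amt | sales.score | teams.amt | teams.price | teams.rank
F | 80 | 5 | 1 | 5 | 9 | 9
After WHERE (1 rows):
sales.tag | sales.yr | sales.amt | sales.score | teams.amt | teams.price | teams.rank
F | 80 | 5 | 1 | 5 | 9 | 9
After SELECT (1 rows):
sales.score
1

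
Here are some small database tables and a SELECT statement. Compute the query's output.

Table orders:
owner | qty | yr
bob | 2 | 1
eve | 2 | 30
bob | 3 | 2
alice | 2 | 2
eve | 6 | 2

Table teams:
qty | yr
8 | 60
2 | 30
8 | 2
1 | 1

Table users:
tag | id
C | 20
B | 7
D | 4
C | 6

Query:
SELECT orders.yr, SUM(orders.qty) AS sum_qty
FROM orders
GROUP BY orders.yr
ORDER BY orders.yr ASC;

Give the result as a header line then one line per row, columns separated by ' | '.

After GROUP BY (3 rows):
orders.yr | sum_qty
1 | 2
30 | 2
2 | 11
After ORDER BY (3 rows):
orders.yr | sum_qty
1 | 2
2 | 11
30 | 2

== RESULT ==
orders.yr | sum_qty
1 | 2
2 | 11
30 | 2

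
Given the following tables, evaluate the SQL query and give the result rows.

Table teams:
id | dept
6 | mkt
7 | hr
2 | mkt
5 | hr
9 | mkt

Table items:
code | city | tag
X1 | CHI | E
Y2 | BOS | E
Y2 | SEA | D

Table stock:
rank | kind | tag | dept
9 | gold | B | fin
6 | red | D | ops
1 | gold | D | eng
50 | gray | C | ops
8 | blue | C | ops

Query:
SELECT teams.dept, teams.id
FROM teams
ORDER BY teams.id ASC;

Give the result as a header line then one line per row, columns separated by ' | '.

After SELECT (5 rows):
teams.dept | teams.id
mkt | 6
hr | 7
mkt | 2
hr | 5
mkt | 9
After ORDER BY (5 rows):
teams.dept | teams.id
mkt | 2
hr | 5
mkt | 6
hr | 7
mkt | 9

== RESULT ==
teams.dept | teams.id
mkt | 2
hr | 5
mkt | 6
hr | 7
mkt | 9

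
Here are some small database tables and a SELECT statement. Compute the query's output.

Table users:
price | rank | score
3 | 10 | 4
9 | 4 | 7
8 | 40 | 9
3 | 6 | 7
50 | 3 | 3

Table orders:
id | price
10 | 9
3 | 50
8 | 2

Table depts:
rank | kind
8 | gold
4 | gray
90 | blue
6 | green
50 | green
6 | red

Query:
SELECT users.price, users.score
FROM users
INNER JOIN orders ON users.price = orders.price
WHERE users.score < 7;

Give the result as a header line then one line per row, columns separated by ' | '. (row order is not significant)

After JOIN orders (2 rows):
users.price | users.rank | users.score | orders.id | orders.price
9 | 4 | 7 | 10 | 9
50 | 3 | 3 | 3 | 50
After WHERE (1 rows):
users.price | users.rank | users.score | orders.id | orders.price
50 | 3 | 3 | 3 | 50
After SELECT (1 rows):
users.price | users.score
50 | 3

== RESULT ==
users.price | users.score
50 | 3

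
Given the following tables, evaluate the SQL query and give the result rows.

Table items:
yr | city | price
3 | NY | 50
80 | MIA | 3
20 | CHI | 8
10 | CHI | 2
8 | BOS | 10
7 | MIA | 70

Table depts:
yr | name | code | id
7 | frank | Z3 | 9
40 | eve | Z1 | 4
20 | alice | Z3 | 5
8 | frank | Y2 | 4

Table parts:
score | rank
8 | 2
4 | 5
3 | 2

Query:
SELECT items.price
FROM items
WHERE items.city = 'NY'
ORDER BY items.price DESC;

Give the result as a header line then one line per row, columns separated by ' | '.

After WHERE (1 rows):
items.yr | items.city | items.price
3 | NY | 50
After SELECT (1 rows):
items.price
50
After ORDER BY (1 rows):
items.price
50

== RESULT ==
items.price
50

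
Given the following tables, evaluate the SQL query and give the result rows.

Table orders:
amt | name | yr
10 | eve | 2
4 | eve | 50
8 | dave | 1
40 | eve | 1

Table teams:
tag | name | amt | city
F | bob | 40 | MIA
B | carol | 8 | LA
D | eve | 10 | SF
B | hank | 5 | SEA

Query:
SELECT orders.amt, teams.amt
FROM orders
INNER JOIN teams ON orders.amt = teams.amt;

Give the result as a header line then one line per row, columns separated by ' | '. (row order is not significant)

After JOIN teams (3 rows):
orders.amt | orders.name | orders.yr | teams.tag | teams.name | teams.amt | teams.city
10 | eve | 2 | D | eve | 10 | SF
8 | dave | 1 | B | carol | 8 | LA
40 | eve | 1 | F | bob | 40 | MIA
After SELECT (3 rows):
orders.amt | teams.amt
10 | 10
8 | 8
40 | 40

== RESULT ==
orders.amt | teams.amt
10 | 10
8 | 8
40 | 40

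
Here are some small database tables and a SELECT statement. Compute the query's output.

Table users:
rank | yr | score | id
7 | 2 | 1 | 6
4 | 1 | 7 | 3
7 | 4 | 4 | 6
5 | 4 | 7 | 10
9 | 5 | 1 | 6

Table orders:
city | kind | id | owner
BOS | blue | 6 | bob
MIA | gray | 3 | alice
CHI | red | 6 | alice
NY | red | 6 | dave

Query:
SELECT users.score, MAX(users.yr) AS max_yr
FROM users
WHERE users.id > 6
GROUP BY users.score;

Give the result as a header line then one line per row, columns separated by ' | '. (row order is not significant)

== RESULT ==
users.score | max_yr
7 | 4

Derivation:
After WHERE (1 rows):
users.rank | users.yr | users.score | users.id
5 | 4 | 7 | 10
After GROUP BY (1 rows):
users.score | max_yr
7 | 4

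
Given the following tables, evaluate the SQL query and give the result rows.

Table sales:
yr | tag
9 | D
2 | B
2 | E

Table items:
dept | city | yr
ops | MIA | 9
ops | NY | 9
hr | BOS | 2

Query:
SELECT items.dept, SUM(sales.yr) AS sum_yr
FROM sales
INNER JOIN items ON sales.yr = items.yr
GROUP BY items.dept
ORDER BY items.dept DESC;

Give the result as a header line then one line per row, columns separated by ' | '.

== RESULT ==
items.dept | sum_yr
ops | 18
hr | 4

Derivation:
After JOIN items (4 rows):
sales.yr | sales.tag | items.dept | items.city | items.yr
9 | D | ops | MIA | 9
9 | D | ops | NY | 9
2 | B | hr | BOS | 2
2 | E | hr | BOS | 2
After GROUP BY (2 rows):
items.dept | sum_yr
ops | 18
hr | 4
After ORDER BY (2 rows):
items.dept | sum_yr
ops | 18
hr | 4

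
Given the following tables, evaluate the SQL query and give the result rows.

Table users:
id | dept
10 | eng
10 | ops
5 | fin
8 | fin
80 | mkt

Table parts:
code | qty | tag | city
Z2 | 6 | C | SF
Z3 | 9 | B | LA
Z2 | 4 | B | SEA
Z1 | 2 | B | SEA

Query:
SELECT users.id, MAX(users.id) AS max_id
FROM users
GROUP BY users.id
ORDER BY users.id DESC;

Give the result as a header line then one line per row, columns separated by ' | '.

== RESULT ==
users.id | max_id
80 | 80
10 | 10
8 | 8
5 | 5

Derivation:
After GROUP BY (4 rows):
users.id | max_id
10 | 10
5 | 5
8 | 8
80 | 80
After ORDER BY (4 rows):
users.id | max_id
80 | 80
10 | 10
8 | 8
5 | 5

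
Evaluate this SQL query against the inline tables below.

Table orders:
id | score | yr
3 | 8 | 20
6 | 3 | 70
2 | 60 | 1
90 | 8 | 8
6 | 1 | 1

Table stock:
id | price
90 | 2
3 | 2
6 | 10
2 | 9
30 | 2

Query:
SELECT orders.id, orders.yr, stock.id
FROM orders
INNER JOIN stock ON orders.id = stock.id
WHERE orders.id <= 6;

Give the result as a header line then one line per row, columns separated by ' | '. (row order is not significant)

== RESULT ==
orders.id | orders.yr | stock.id
3 | 20 | 3
6 | 70 | 6
2 | 1 | 2
6 | 1 | 6

Derivation:
After JOIN stock (5 rows):
orders.id | orders.score | orders.yr | stock.id | stock.price
3 | 8 | 20 | 3 | 2
6 | 3 | 70 | 6 | 10
2 | 60 | 1 | 2 | 9
90 | 8 | 8 | 90 | 2
6 | 1 | 1 | 6 | 10
After WHERE (4 rows):
orders.id | orders.score | orders.yr | stock.id | stock.price
3 | 8 | 20 | 3 | 2
6 | 3 | 70 | 6 | 10
2 | 60 | 1 | 2 | 9
6 | 1 | 1 | 6 | 10
After SELECT (4 rows):
orders.id | orders.yr | stock.id
3 | 20 | 3
6 | 70 | 6
2 | 1 | 2
6 | 1 | 6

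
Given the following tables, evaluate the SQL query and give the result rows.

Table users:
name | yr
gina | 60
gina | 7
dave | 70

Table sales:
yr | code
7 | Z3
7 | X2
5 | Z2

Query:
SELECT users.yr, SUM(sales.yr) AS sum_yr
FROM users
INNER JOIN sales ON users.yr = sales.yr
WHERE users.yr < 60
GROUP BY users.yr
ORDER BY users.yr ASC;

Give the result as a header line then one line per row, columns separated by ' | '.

After JOIN sales (2 rows):
users.name | users.yr | sales.yr | sales.code
gina | 7 | 7 | Z3
gina | 7 | 7 | X2
After WHERE (2 rows):
users.name | users.yr | sales.yr | sales.code
gina | 7 | 7 | Z3
gina | 7 | 7 | X2
After GROUP BY (1 rows):
users.yr | sum_yr
7 | 14
After ORDER BY (1 rows):
users.yr | sum_yr
7 | 14

== RESULT ==
users.yr | sum_yr
7 | 14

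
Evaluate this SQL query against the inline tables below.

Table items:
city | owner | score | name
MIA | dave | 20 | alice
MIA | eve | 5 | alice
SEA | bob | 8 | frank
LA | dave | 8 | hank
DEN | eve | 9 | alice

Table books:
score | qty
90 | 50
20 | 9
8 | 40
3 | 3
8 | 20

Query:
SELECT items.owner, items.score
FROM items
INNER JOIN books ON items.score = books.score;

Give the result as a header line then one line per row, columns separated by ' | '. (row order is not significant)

== RESULT ==
items.owner | items.score
dave | 20
bob | 8
bob | 8
dave | 8
dave | 8

Derivation:
After JOIN books (5 rows):
items.city | items.owner | items.score | items.name | books.score | books.qty
MIA | dave | 20 | alice | 20 | 9
SEA | bob | 8 | frank | 8 | 40
SEA | bob | 8 | frank | 8 | 20
LA | dave | 8 | hank | 8 | 40
LA | dave | 8 | hank | 8 | 20
After SELECT (5 rows):
items.owner | items.score
dave | 20
bob | 8
bob | 8
dave | 8
dave | 8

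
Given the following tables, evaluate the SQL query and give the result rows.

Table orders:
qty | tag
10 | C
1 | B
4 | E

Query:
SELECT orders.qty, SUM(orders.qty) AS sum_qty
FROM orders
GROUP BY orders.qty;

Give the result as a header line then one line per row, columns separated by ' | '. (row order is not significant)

After GROUP BY (3 rows):
orders.qty | sum_qty
10 | 10
1 | 1
4 | 4

== RESULT ==
orders.qty | sum_qty
10 | 10
1 | 1
4 | 4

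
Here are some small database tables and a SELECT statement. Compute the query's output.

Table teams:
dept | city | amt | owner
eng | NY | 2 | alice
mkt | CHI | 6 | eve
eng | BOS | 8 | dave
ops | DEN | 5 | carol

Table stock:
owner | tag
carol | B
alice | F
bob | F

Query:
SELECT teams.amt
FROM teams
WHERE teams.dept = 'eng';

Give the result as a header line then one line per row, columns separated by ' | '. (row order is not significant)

== RESULT ==
teams.amt
2
8

Derivation:
After WHERE (2 rows):
teams.dept | teams.city | teams.amt | teams.owner
eng | NY | 2 | alice
eng | BOS | 8 | dave
After SELECT (2 rows):
teams.amt
2
8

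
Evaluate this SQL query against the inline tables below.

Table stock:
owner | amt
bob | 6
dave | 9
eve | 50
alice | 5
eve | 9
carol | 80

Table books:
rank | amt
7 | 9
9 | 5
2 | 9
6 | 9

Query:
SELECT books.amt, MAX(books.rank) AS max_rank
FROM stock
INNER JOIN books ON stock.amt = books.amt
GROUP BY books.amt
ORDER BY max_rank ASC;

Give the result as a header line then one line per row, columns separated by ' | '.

After JOIN books (7 rows):
stock.owner | stock.amt | books.rank | books.amt
dave | 9 | 7 | 9
dave | 9 | 2 | 9
dave | 9 | 6 | 9
alice | 5 | 9 | 5
eve | 9 | 7 | 9
eve | 9 | 2 | 9
eve | 9 | 6 | 9
After GROUP BY (2 rows):
books.amt | max_rank
9 | 7
5 | 9
After ORDER BY (2 rows):
books.amt | max_rank
9 | 7
5 | 9

== RESULT ==
books.amt | max_rank
9 | 7
5 | 9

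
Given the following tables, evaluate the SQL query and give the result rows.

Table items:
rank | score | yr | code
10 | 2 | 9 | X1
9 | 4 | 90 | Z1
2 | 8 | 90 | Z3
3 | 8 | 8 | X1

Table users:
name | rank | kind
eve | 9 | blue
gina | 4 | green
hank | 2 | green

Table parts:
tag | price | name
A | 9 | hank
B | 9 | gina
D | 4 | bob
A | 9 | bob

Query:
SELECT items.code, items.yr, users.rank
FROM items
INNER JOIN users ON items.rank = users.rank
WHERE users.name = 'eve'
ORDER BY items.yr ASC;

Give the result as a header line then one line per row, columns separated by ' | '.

After JOIN users (2 rows):
items.rank | items.score | items.yr | items.code | users.name | users.rank | users.kind
9 | 4 | 90 | Z1 | eve | 9 | blue
2 | 8 | 90 | Z3 | hank | 2 | green
After WHERE (1 rows):
items.rank | items.score | items.yr | items.code | users.name | users.rank | users.kind
9 | 4 | 90 | Z1 | eve | 9 | blue
After SELECT (1 rows):
items.code | items.yr | users.rank
Z1 | 90 | 9
After ORDER BY (1 rows):
items.code | items.yr | users.rank
Z1 | 90 | 9

== RESULT ==
items.code | items.yr | users.rank
Z1 | 90 | 9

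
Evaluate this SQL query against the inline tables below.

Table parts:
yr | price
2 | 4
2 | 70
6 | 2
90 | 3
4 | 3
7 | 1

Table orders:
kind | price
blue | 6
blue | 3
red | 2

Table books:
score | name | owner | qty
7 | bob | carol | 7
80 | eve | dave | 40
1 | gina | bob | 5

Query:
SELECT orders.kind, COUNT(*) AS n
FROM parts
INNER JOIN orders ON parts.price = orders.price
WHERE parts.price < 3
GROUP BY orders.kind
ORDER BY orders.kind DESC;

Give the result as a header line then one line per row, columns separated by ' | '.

After JOIN orders (3 rows):
parts.yr | parts.price | orders.kind | orders.price
6 | 2 | red | 2
90 | 3 | blue | 3
4 | 3 | blue | 3
After WHERE (1 rows):
parts.yr | parts.price | orders.kind | orders.price
6 | 2 | red | 2
After GROUP BY (1 rows):
orders.kind | n
red | 1
After ORDER BY (1 rows):
orders.kind | n
red | 1

== RESULT ==
orders.kind | n
red | 1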